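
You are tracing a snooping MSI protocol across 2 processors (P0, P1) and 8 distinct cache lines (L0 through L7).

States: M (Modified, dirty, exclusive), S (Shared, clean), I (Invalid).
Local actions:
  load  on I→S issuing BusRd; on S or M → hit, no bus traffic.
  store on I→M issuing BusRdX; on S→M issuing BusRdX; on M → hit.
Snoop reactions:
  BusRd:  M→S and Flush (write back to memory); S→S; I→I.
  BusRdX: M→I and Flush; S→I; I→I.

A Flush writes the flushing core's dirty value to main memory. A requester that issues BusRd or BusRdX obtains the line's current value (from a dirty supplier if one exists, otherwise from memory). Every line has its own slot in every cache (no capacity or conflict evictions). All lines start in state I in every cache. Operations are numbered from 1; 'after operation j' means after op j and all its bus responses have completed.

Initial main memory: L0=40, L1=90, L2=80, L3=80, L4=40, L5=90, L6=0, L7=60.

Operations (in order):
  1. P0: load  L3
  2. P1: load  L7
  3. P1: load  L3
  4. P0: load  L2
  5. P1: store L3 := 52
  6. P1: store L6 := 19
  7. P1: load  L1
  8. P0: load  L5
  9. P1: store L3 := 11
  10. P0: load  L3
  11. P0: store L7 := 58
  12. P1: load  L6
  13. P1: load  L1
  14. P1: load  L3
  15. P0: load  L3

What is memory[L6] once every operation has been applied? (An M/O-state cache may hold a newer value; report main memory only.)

1. P0: load  L3  bus=[BusRd]  L3: P0=S P1=I  mem[L3]=80
2. P1: load  L7  bus=[BusRd]  L7: P0=I P1=S  mem[L7]=60
3. P1: load  L3  bus=[BusRd]  L3: P0=S P1=S  mem[L3]=80
4. P0: load  L2  bus=[BusRd]  L2: P0=S P1=I  mem[L2]=80
5. P1: store L3 := 52  bus=[BusRdX]  L3: P0=I P1=M  mem[L3]=80
6. P1: store L6 := 19  bus=[BusRdX]  L6: P0=I P1=M  mem[L6]=0
7. P1: load  L1  bus=[BusRd]  L1: P0=I P1=S  mem[L1]=90
8. P0: load  L5  bus=[BusRd]  L5: P0=S P1=I  mem[L5]=90
9. P1: store L3 := 11  bus=[-]  L3: P0=I P1=M  mem[L3]=80
10. P0: load  L3  bus=[BusRd,Flush]  L3: P0=S P1=S  mem[L3]=11
11. P0: store L7 := 58  bus=[BusRdX]  L7: P0=M P1=I  mem[L7]=60
12. P1: load  L6  bus=[-]  L6: P0=I P1=M  mem[L6]=0
13. P1: load  L1  bus=[-]  L1: P0=I P1=S  mem[L1]=90
14. P1: load  L3  bus=[-]  L3: P0=S P1=S  mem[L3]=11
15. P0: load  L3  bus=[-]  L3: P0=S P1=S  mem[L3]=11

memory[L6] = 0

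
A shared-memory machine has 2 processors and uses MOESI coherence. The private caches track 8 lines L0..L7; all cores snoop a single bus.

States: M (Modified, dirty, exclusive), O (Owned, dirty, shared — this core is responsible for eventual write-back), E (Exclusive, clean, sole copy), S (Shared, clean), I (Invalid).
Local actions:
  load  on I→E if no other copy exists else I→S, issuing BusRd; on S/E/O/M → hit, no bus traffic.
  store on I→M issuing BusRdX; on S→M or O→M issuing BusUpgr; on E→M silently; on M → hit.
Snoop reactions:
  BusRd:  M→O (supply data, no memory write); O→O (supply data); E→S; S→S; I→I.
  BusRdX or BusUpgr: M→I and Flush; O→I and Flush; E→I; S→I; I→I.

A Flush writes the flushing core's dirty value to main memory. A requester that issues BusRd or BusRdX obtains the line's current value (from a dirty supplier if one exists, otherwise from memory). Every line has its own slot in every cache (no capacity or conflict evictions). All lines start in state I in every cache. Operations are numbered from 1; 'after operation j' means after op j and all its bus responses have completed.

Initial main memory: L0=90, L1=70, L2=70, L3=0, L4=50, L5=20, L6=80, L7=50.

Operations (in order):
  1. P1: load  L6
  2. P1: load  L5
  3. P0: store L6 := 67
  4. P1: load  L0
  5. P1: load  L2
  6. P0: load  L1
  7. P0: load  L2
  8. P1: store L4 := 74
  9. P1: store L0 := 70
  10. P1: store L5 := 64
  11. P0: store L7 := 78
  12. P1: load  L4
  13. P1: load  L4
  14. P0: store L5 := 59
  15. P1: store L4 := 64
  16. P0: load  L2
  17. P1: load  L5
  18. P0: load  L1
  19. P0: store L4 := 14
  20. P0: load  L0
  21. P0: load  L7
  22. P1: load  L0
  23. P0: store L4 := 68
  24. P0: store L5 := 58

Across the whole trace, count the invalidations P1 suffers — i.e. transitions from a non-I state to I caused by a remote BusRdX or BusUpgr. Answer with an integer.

invalidations = 4

[1] P1: load  L6 | P0:I, P1:E(80) | bus: BusRd
[2] P1: load  L5 | P0:I, P1:E(20) | bus: BusRd
[3] P0: store L6 := 67 | P0:M(67), P1:I | bus: BusRdX
[4] P1: load  L0 | P0:I, P1:E(90) | bus: BusRd
[5] P1: load  L2 | P0:I, P1:E(70) | bus: BusRd
[6] P0: load  L1 | P0:E(70), P1:I | bus: BusRd
[7] P0: load  L2 | P0:S(70), P1:S(70) | bus: BusRd
[8] P1: store L4 := 74 | P0:I, P1:M(74) | bus: BusRdX
[9] P1: store L0 := 70 | P0:I, P1:M(70) | bus: none
[10] P1: store L5 := 64 | P0:I, P1:M(64) | bus: none
[11] P0: store L7 := 78 | P0:M(78), P1:I | bus: BusRdX
[12] P1: load  L4 | P0:I, P1:M(74) | bus: none
[13] P1: load  L4 | P0:I, P1:M(74) | bus: none
[14] P0: store L5 := 59 | P0:M(59), P1:I | bus: BusRdX,Flush
[15] P1: store L4 := 64 | P0:I, P1:M(64) | bus: none
[16] P0: load  L2 | P0:S(70), P1:S(70) | bus: none
[17] P1: load  L5 | P0:O(59), P1:S(59) | bus: BusRd
[18] P0: load  L1 | P0:E(70), P1:I | bus: none
[19] P0: store L4 := 14 | P0:M(14), P1:I | bus: BusRdX,Flush
[20] P0: load  L0 | P0:S(70), P1:O(70) | bus: BusRd
[21] P0: load  L7 | P0:M(78), P1:I | bus: none
[22] P1: load  L0 | P0:S(70), P1:O(70) | bus: none
[23] P0: store L4 := 68 | P0:M(68), P1:I | bus: none
[24] P0: store L5 := 58 | P0:M(58), P1:I | bus: BusUpgr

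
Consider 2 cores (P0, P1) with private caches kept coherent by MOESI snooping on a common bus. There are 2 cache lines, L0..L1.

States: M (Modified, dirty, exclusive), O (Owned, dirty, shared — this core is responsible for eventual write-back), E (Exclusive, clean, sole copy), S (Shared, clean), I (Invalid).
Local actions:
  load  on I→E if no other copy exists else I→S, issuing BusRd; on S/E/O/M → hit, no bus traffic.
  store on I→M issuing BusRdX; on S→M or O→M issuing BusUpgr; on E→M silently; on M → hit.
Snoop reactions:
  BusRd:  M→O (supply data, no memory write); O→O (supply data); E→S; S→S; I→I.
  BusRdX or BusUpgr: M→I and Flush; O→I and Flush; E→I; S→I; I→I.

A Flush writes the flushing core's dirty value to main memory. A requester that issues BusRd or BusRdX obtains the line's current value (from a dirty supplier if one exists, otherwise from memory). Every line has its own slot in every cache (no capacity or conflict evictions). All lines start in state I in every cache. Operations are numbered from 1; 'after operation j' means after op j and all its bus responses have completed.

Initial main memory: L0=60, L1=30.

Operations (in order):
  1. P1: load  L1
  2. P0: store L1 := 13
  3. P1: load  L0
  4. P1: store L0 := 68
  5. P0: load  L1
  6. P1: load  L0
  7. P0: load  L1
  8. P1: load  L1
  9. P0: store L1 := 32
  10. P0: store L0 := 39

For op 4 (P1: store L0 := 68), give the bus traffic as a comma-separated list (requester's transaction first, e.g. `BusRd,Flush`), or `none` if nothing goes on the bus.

bus = none

1. P1: load  L1  bus=[BusRd]  L1: P0=I P1=E  mem[L1]=30
2. P0: store L1 := 13  bus=[BusRdX]  L1: P0=M P1=I  mem[L1]=30
3. P1: load  L0  bus=[BusRd]  L0: P0=I P1=E  mem[L0]=60
4. P1: store L0 := 68  bus=[-]  L0: P0=I P1=M  mem[L0]=60
5. P0: load  L1  bus=[-]  L1: P0=M P1=I  mem[L1]=30
6. P1: load  L0  bus=[-]  L0: P0=I P1=M  mem[L0]=60
7. P0: load  L1  bus=[-]  L1: P0=M P1=I  mem[L1]=30
8. P1: load  L1  bus=[BusRd]  L1: P0=O P1=S  mem[L1]=30
9. P0: store L1 := 32  bus=[BusUpgr]  L1: P0=M P1=I  mem[L1]=30
10. P0: store L0 := 39  bus=[BusRdX,Flush]  L0: P0=M P1=I  mem[L0]=68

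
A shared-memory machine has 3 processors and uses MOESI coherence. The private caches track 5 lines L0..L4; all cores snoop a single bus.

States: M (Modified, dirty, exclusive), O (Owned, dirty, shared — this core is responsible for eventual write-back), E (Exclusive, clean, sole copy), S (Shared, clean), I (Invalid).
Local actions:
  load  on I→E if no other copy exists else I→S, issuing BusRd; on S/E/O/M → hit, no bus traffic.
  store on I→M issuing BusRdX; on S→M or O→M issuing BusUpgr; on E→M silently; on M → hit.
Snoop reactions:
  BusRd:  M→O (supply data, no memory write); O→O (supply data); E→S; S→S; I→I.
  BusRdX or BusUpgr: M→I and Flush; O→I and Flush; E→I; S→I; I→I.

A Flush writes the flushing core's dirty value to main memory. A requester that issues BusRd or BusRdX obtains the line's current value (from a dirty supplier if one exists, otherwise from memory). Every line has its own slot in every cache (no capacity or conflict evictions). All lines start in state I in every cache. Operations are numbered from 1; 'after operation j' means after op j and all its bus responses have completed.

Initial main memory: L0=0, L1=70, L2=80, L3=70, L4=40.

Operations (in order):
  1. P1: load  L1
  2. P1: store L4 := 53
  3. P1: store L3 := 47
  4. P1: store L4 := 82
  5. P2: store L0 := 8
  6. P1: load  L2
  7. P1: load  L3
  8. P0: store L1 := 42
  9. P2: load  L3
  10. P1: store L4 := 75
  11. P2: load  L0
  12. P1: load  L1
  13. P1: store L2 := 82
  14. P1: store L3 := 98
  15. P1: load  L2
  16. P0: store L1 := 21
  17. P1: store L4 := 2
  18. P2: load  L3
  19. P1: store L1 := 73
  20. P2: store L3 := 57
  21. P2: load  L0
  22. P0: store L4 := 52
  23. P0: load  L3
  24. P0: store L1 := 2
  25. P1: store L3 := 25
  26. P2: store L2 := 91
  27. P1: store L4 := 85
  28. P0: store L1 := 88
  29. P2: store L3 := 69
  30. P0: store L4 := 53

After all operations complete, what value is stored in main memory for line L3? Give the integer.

step 1: P1: load  L1  ⟶  IEI  (L1)  txn=BusRd  M[L1]=70
step 2: P1: store L4 := 53  ⟶  IMI  (L4)  txn=BusRdX  M[L4]=40
step 3: P1: store L3 := 47  ⟶  IMI  (L3)  txn=BusRdX  M[L3]=70
step 4: P1: store L4 := 82  ⟶  IMI  (L4)  txn=∅  M[L4]=40
step 5: P2: store L0 := 8  ⟶  IIM  (L0)  txn=BusRdX  M[L0]=0
step 6: P1: load  L2  ⟶  IEI  (L2)  txn=BusRd  M[L2]=80
step 7: P1: load  L3  ⟶  IMI  (L3)  txn=∅  M[L3]=70
step 8: P0: store L1 := 42  ⟶  MII  (L1)  txn=BusRdX  M[L1]=70
step 9: P2: load  L3  ⟶  IOS  (L3)  txn=BusRd  M[L3]=70
step 10: P1: store L4 := 75  ⟶  IMI  (L4)  txn=∅  M[L4]=40
step 11: P2: load  L0  ⟶  IIM  (L0)  txn=∅  M[L0]=0
step 12: P1: load  L1  ⟶  OSI  (L1)  txn=BusRd  M[L1]=70
step 13: P1: store L2 := 82  ⟶  IMI  (L2)  txn=∅  M[L2]=80
step 14: P1: store L3 := 98  ⟶  IMI  (L3)  txn=BusUpgr  M[L3]=70
step 15: P1: load  L2  ⟶  IMI  (L2)  txn=∅  M[L2]=80
step 16: P0: store L1 := 21  ⟶  MII  (L1)  txn=BusUpgr  M[L1]=70
step 17: P1: store L4 := 2  ⟶  IMI  (L4)  txn=∅  M[L4]=40
step 18: P2: load  L3  ⟶  IOS  (L3)  txn=BusRd  M[L3]=70
step 19: P1: store L1 := 73  ⟶  IMI  (L1)  txn=BusRdX+Flush  M[L1]=21
step 20: P2: store L3 := 57  ⟶  IIM  (L3)  txn=BusUpgr+Flush  M[L3]=98
step 21: P2: load  L0  ⟶  IIM  (L0)  txn=∅  M[L0]=0
step 22: P0: store L4 := 52  ⟶  MII  (L4)  txn=BusRdX+Flush  M[L4]=2
step 23: P0: load  L3  ⟶  SIO  (L3)  txn=BusRd  M[L3]=98
step 24: P0: store L1 := 2  ⟶  MII  (L1)  txn=BusRdX+Flush  M[L1]=73
step 25: P1: store L3 := 25  ⟶  IMI  (L3)  txn=BusRdX+Flush  M[L3]=57
step 26: P2: store L2 := 91  ⟶  IIM  (L2)  txn=BusRdX+Flush  M[L2]=82
step 27: P1: store L4 := 85  ⟶  IMI  (L4)  txn=BusRdX+Flush  M[L4]=52
step 28: P0: store L1 := 88  ⟶  MII  (L1)  txn=∅  M[L1]=73
step 29: P2: store L3 := 69  ⟶  IIM  (L3)  txn=BusRdX+Flush  M[L3]=25
step 30: P0: store L4 := 53  ⟶  MII  (L4)  txn=BusRdX+Flush  M[L4]=85

memory[L3] = 25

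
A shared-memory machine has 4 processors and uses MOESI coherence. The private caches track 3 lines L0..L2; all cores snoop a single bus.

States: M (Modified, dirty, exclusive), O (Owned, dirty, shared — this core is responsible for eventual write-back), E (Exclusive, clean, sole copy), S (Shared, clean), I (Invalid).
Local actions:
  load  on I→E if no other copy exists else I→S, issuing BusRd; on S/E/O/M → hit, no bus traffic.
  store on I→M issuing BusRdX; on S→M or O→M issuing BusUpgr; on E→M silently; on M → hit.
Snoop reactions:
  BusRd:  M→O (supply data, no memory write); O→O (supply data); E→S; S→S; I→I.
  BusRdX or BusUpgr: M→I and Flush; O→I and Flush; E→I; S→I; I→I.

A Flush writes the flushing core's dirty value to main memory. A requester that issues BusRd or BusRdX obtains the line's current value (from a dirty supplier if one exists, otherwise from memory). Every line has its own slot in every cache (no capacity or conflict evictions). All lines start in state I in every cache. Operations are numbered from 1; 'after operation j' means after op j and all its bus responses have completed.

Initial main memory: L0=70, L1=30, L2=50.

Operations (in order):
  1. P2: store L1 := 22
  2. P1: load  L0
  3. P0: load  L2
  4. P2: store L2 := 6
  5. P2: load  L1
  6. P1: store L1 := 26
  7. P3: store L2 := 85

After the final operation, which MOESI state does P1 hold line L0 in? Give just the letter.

1. P2: store L1 := 22  bus=[BusRdX]  L1: P0=I P1=I P2=M P3=I  mem[L1]=30
2. P1: load  L0  bus=[BusRd]  L0: P0=I P1=E P2=I P3=I  mem[L0]=70
3. P0: load  L2  bus=[BusRd]  L2: P0=E P1=I P2=I P3=I  mem[L2]=50
4. P2: store L2 := 6  bus=[BusRdX]  L2: P0=I P1=I P2=M P3=I  mem[L2]=50
5. P2: load  L1  bus=[-]  L1: P0=I P1=I P2=M P3=I  mem[L1]=30
6. P1: store L1 := 26  bus=[BusRdX,Flush]  L1: P0=I P1=M P2=I P3=I  mem[L1]=22
7. P3: store L2 := 85  bus=[BusRdX,Flush]  L2: P0=I P1=I P2=I P3=M  mem[L2]=6

state = E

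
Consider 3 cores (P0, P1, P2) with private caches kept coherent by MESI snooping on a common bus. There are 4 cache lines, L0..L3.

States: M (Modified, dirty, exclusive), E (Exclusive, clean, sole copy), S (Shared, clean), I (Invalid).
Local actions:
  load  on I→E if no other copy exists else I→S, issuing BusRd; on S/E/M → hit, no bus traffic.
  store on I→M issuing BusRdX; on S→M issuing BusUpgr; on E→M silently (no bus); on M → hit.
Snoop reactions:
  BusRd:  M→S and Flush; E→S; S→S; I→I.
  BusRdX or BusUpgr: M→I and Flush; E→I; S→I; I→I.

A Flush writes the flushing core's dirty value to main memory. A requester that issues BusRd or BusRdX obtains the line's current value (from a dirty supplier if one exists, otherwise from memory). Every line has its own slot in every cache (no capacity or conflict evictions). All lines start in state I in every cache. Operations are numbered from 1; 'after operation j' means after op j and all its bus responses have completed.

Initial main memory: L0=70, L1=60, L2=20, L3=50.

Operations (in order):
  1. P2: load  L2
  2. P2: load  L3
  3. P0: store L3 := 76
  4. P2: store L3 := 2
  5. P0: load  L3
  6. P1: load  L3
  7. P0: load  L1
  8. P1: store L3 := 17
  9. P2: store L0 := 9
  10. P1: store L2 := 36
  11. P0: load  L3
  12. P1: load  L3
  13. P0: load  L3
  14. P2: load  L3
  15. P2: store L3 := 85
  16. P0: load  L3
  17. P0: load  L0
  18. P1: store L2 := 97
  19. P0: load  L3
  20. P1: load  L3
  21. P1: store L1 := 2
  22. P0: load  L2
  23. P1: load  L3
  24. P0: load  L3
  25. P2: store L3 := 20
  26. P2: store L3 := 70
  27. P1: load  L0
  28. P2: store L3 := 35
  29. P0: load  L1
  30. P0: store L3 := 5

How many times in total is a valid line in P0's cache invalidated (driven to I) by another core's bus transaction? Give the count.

  op1 P2: load  L2 → I/I/E on L2; bus BusRd; mem=20
  op2 P2: load  L3 → I/I/E on L3; bus BusRd; mem=50
  op3 P0: store L3 := 76 → M/I/I on L3; bus BusRdX; mem=50
  op4 P2: store L3 := 2 → I/I/M on L3; bus BusRdX Flush; mem=76
  op5 P0: load  L3 → S/I/S on L3; bus BusRd Flush; mem=2
  op6 P1: load  L3 → S/S/S on L3; bus BusRd; mem=2
  op7 P0: load  L1 → E/I/I on L1; bus BusRd; mem=60
  op8 P1: store L3 := 17 → I/M/I on L3; bus BusUpgr; mem=2
  op9 P2: store L0 := 9 → I/I/M on L0; bus BusRdX; mem=70
  op10 P1: store L2 := 36 → I/M/I on L2; bus BusRdX; mem=20
  op11 P0: load  L3 → S/S/I on L3; bus BusRd Flush; mem=17
  op12 P1: load  L3 → S/S/I on L3; bus (none); mem=17
  op13 P0: load  L3 → S/S/I on L3; bus (none); mem=17
  op14 P2: load  L3 → S/S/S on L3; bus BusRd; mem=17
  op15 P2: store L3 := 85 → I/I/M on L3; bus BusUpgr; mem=17
  op16 P0: load  L3 → S/I/S on L3; bus BusRd Flush; mem=85
  op17 P0: load  L0 → S/I/S on L0; bus BusRd Flush; mem=9
  op18 P1: store L2 := 97 → I/M/I on L2; bus (none); mem=20
  op19 P0: load  L3 → S/I/S on L3; bus (none); mem=85
  op20 P1: load  L3 → S/S/S on L3; bus BusRd; mem=85
  op21 P1: store L1 := 2 → I/M/I on L1; bus BusRdX; mem=60
  op22 P0: load  L2 → S/S/I on L2; bus BusRd Flush; mem=97
  op23 P1: load  L3 → S/S/S on L3; bus (none); mem=85
  op24 P0: load  L3 → S/S/S on L3; bus (none); mem=85
  op25 P2: store L3 := 20 → I/I/M on L3; bus BusUpgr; mem=85
  op26 P2: store L3 := 70 → I/I/M on L3; bus (none); mem=85
  op27 P1: load  L0 → S/S/S on L0; bus BusRd; mem=9
  op28 P2: store L3 := 35 → I/I/M on L3; bus (none); mem=85
  op29 P0: load  L1 → S/S/I on L1; bus BusRd Flush; mem=2
  op30 P0: store L3 := 5 → M/I/I on L3; bus BusRdX Flush; mem=35

invalidations = 5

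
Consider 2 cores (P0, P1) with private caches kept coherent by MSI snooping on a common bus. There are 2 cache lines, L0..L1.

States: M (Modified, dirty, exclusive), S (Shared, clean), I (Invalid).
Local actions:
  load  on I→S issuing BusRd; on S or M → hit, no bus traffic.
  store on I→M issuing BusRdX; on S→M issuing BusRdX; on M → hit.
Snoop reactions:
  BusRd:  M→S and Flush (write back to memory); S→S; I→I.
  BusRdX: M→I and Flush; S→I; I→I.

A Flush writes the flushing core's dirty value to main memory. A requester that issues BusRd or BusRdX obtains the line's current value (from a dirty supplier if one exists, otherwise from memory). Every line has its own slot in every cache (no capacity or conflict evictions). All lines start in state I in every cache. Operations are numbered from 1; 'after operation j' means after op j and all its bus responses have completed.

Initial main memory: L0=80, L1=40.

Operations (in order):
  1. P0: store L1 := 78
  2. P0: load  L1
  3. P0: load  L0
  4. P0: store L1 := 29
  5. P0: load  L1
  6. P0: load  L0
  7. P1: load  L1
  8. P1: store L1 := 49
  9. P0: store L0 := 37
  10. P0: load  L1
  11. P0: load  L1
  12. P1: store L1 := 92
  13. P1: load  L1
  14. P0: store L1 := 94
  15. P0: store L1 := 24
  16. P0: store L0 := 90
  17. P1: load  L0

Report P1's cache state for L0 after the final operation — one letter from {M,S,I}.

state = S

step 1: P0: store L1 := 78  ⟶  MI  (L1)  txn=BusRdX  M[L1]=40
step 2: P0: load  L1  ⟶  MI  (L1)  txn=∅  M[L1]=40
step 3: P0: load  L0  ⟶  SI  (L0)  txn=BusRd  M[L0]=80
step 4: P0: store L1 := 29  ⟶  MI  (L1)  txn=∅  M[L1]=40
step 5: P0: load  L1  ⟶  MI  (L1)  txn=∅  M[L1]=40
step 6: P0: load  L0  ⟶  SI  (L0)  txn=∅  M[L0]=80
step 7: P1: load  L1  ⟶  SS  (L1)  txn=BusRd+Flush  M[L1]=29
step 8: P1: store L1 := 49  ⟶  IM  (L1)  txn=BusRdX  M[L1]=29
step 9: P0: store L0 := 37  ⟶  MI  (L0)  txn=BusRdX  M[L0]=80
step 10: P0: load  L1  ⟶  SS  (L1)  txn=BusRd+Flush  M[L1]=49
step 11: P0: load  L1  ⟶  SS  (L1)  txn=∅  M[L1]=49
step 12: P1: store L1 := 92  ⟶  IM  (L1)  txn=BusRdX  M[L1]=49
step 13: P1: load  L1  ⟶  IM  (L1)  txn=∅  M[L1]=49
step 14: P0: store L1 := 94  ⟶  MI  (L1)  txn=BusRdX+Flush  M[L1]=92
step 15: P0: store L1 := 24  ⟶  MI  (L1)  txn=∅  M[L1]=92
step 16: P0: store L0 := 90  ⟶  MI  (L0)  txn=∅  M[L0]=80
step 17: P1: load  L0  ⟶  SS  (L0)  txn=BusRd+Flush  M[L0]=90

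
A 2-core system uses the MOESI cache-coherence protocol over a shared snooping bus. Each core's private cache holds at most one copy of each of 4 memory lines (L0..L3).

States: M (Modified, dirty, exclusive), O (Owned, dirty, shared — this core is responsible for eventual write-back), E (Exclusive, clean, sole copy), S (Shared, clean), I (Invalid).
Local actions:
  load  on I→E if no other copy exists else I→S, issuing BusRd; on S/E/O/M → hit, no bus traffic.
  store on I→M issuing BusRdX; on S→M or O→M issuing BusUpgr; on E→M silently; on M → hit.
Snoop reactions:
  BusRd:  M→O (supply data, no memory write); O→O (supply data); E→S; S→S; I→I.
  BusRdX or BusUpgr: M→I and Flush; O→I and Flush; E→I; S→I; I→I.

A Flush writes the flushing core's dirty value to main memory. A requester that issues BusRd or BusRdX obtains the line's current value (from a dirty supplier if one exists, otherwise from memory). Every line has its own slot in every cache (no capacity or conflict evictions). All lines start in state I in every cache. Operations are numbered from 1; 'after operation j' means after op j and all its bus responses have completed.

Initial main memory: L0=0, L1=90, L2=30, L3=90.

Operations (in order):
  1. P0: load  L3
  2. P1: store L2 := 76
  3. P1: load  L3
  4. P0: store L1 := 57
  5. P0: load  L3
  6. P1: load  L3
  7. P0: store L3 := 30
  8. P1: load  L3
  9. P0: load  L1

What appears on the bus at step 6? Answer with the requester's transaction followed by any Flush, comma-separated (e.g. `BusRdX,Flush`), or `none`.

bus = none

step 1: P0: load  L3  ⟶  EI  (L3)  txn=BusRd  M[L3]=90
step 2: P1: store L2 := 76  ⟶  IM  (L2)  txn=BusRdX  M[L2]=30
step 3: P1: load  L3  ⟶  SS  (L3)  txn=BusRd  M[L3]=90
step 4: P0: store L1 := 57  ⟶  MI  (L1)  txn=BusRdX  M[L1]=90
step 5: P0: load  L3  ⟶  SS  (L3)  txn=∅  M[L3]=90
step 6: P1: load  L3  ⟶  SS  (L3)  txn=∅  M[L3]=90
step 7: P0: store L3 := 30  ⟶  MI  (L3)  txn=BusUpgr  M[L3]=90
step 8: P1: load  L3  ⟶  OS  (L3)  txn=BusRd  M[L3]=90
step 9: P0: load  L1  ⟶  MI  (L1)  txn=∅  M[L1]=90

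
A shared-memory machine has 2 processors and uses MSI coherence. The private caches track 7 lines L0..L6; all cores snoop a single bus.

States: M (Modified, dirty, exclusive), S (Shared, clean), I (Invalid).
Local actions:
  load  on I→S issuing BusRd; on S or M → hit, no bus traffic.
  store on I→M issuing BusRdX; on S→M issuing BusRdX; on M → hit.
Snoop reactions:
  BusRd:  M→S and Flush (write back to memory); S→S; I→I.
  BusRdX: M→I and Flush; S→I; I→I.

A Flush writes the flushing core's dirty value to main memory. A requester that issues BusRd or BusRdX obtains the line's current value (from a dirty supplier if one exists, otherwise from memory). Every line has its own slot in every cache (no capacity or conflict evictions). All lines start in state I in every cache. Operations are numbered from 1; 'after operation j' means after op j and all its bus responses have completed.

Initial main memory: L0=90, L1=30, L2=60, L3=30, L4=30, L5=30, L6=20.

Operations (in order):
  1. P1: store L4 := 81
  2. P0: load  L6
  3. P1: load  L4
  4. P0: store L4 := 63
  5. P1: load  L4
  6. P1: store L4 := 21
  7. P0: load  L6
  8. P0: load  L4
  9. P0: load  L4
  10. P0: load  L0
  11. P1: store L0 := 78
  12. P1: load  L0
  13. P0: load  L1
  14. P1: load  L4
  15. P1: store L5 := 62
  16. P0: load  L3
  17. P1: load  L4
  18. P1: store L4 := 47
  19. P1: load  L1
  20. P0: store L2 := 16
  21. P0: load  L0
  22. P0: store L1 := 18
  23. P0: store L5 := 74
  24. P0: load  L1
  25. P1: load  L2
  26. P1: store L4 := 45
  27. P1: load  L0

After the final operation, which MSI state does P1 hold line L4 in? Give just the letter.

state = M

step 1: P1: store L4 := 81  ⟶  IM  (L4)  txn=BusRdX  M[L4]=30
step 2: P0: load  L6  ⟶  SI  (L6)  txn=BusRd  M[L6]=20
step 3: P1: load  L4  ⟶  IM  (L4)  txn=∅  M[L4]=30
step 4: P0: store L4 := 63  ⟶  MI  (L4)  txn=BusRdX+Flush  M[L4]=81
step 5: P1: load  L4  ⟶  SS  (L4)  txn=BusRd+Flush  M[L4]=63
step 6: P1: store L4 := 21  ⟶  IM  (L4)  txn=BusRdX  M[L4]=63
step 7: P0: load  L6  ⟶  SI  (L6)  txn=∅  M[L6]=20
step 8: P0: load  L4  ⟶  SS  (L4)  txn=BusRd+Flush  M[L4]=21
step 9: P0: load  L4  ⟶  SS  (L4)  txn=∅  M[L4]=21
step 10: P0: load  L0  ⟶  SI  (L0)  txn=BusRd  M[L0]=90
step 11: P1: store L0 := 78  ⟶  IM  (L0)  txn=BusRdX  M[L0]=90
step 12: P1: load  L0  ⟶  IM  (L0)  txn=∅  M[L0]=90
step 13: P0: load  L1  ⟶  SI  (L1)  txn=BusRd  M[L1]=30
step 14: P1: load  L4  ⟶  SS  (L4)  txn=∅  M[L4]=21
step 15: P1: store L5 := 62  ⟶  IM  (L5)  txn=BusRdX  M[L5]=30
step 16: P0: load  L3  ⟶  SI  (L3)  txn=BusRd  M[L3]=30
step 17: P1: load  L4  ⟶  SS  (L4)  txn=∅  M[L4]=21
step 18: P1: store L4 := 47  ⟶  IM  (L4)  txn=BusRdX  M[L4]=21
step 19: P1: load  L1  ⟶  SS  (L1)  txn=BusRd  M[L1]=30
step 20: P0: store L2 := 16  ⟶  MI  (L2)  txn=BusRdX  M[L2]=60
step 21: P0: load  L0  ⟶  SS  (L0)  txn=BusRd+Flush  M[L0]=78
step 22: P0: store L1 := 18  ⟶  MI  (L1)  txn=BusRdX  M[L1]=30
step 23: P0: store L5 := 74  ⟶  MI  (L5)  txn=BusRdX+Flush  M[L5]=62
step 24: P0: load  L1  ⟶  MI  (L1)  txn=∅  M[L1]=30
step 25: P1: load  L2  ⟶  SS  (L2)  txn=BusRd+Flush  M[L2]=16
step 26: P1: store L4 := 45  ⟶  IM  (L4)  txn=∅  M[L4]=21
step 27: P1: load  L0  ⟶  SS  (L0)  txn=∅  M[L0]=78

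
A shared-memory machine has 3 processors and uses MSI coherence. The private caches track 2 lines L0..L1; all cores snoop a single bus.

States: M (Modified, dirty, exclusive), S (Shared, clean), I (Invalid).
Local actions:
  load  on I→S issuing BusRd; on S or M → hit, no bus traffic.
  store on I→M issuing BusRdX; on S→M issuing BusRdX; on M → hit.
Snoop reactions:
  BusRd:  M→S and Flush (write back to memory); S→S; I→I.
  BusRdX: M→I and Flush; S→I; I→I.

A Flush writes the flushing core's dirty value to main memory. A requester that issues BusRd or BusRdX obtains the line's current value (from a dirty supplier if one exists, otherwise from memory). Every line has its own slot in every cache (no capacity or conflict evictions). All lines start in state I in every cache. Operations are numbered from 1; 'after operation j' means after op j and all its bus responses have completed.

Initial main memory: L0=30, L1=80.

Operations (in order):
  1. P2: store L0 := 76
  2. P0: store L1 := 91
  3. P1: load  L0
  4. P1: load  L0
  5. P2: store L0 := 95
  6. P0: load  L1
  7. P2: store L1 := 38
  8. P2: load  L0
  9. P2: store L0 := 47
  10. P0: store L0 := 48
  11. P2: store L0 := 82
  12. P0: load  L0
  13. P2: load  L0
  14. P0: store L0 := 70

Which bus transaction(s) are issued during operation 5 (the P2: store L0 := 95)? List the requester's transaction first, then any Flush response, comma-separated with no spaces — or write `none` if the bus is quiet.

  op1 P2: store L0 := 76 → I/I/M on L0; bus BusRdX; mem=30
  op2 P0: store L1 := 91 → M/I/I on L1; bus BusRdX; mem=80
  op3 P1: load  L0 → I/S/S on L0; bus BusRd Flush; mem=76
  op4 P1: load  L0 → I/S/S on L0; bus (none); mem=76
  op5 P2: store L0 := 95 → I/I/M on L0; bus BusRdX; mem=76
  op6 P0: load  L1 → M/I/I on L1; bus (none); mem=80
  op7 P2: store L1 := 38 → I/I/M on L1; bus BusRdX Flush; mem=91
  op8 P2: load  L0 → I/I/M on L0; bus (none); mem=76
  op9 P2: store L0 := 47 → I/I/M on L0; bus (none); mem=76
  op10 P0: store L0 := 48 → M/I/I on L0; bus BusRdX Flush; mem=47
  op11 P2: store L0 := 82 → I/I/M on L0; bus BusRdX Flush; mem=48
  op12 P0: load  L0 → S/I/S on L0; bus BusRd Flush; mem=82
  op13 P2: load  L0 → S/I/S on L0; bus (none); mem=82
  op14 P0: store L0 := 70 → M/I/I on L0; bus BusRdX; mem=82

bus = BusRdX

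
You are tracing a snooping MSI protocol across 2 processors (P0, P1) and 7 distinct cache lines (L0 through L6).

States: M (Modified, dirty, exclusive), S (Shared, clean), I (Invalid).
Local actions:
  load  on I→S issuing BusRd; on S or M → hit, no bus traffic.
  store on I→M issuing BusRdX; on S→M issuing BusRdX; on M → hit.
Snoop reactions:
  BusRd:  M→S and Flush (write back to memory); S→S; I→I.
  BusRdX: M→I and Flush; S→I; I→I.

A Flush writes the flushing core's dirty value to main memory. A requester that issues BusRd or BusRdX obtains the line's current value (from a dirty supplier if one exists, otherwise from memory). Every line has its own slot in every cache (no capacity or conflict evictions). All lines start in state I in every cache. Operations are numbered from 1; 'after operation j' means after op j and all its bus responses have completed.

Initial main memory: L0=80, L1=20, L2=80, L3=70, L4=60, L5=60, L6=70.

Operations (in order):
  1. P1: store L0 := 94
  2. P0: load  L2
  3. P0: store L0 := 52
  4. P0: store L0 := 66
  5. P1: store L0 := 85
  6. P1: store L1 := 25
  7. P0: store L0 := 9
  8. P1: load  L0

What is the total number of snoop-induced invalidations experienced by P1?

1. P1: store L0 := 94  bus=[BusRdX]  L0: P0=I P1=M  mem[L0]=80
2. P0: load  L2  bus=[BusRd]  L2: P0=S P1=I  mem[L2]=80
3. P0: store L0 := 52  bus=[BusRdX,Flush]  L0: P0=M P1=I  mem[L0]=94
4. P0: store L0 := 66  bus=[-]  L0: P0=M P1=I  mem[L0]=94
5. P1: store L0 := 85  bus=[BusRdX,Flush]  L0: P0=I P1=M  mem[L0]=66
6. P1: store L1 := 25  bus=[BusRdX]  L1: P0=I P1=M  mem[L1]=20
7. P0: store L0 := 9  bus=[BusRdX,Flush]  L0: P0=M P1=I  mem[L0]=85
8. P1: load  L0  bus=[BusRd,Flush]  L0: P0=S P1=S  mem[L0]=9

invalidations = 2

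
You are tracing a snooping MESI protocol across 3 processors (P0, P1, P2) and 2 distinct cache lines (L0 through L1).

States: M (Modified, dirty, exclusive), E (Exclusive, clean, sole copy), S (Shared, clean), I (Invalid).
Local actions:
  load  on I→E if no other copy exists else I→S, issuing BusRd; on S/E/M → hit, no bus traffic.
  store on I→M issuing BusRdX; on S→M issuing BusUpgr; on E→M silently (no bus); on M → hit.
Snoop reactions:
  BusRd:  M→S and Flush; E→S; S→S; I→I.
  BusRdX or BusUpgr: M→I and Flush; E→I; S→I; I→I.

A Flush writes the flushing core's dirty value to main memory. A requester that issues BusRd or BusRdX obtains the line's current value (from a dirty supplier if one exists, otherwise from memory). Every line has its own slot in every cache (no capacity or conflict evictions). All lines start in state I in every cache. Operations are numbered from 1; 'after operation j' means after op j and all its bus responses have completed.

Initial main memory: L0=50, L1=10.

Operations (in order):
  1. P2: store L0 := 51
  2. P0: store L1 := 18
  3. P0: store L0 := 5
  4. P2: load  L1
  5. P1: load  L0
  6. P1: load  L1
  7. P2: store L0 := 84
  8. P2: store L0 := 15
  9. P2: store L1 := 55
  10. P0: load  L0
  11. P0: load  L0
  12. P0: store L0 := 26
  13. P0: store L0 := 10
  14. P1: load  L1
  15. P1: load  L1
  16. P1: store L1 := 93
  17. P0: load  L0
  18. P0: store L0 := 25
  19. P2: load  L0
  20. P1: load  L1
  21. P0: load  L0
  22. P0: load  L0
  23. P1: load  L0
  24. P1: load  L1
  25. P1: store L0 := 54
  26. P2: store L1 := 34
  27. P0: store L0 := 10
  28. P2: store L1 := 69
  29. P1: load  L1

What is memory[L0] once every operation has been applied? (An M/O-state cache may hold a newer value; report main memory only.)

step 1: P2: store L0 := 51  ⟶  IIM  (L0)  txn=BusRdX  M[L0]=50
step 2: P0: store L1 := 18  ⟶  MII  (L1)  txn=BusRdX  M[L1]=10
step 3: P0: store L0 := 5  ⟶  MII  (L0)  txn=BusRdX+Flush  M[L0]=51
step 4: P2: load  L1  ⟶  SIS  (L1)  txn=BusRd+Flush  M[L1]=18
step 5: P1: load  L0  ⟶  SSI  (L0)  txn=BusRd+Flush  M[L0]=5
step 6: P1: load  L1  ⟶  SSS  (L1)  txn=BusRd  M[L1]=18
step 7: P2: store L0 := 84  ⟶  IIM  (L0)  txn=BusRdX  M[L0]=5
step 8: P2: store L0 := 15  ⟶  IIM  (L0)  txn=∅  M[L0]=5
step 9: P2: store L1 := 55  ⟶  IIM  (L1)  txn=BusUpgr  M[L1]=18
step 10: P0: load  L0  ⟶  SIS  (L0)  txn=BusRd+Flush  M[L0]=15
step 11: P0: load  L0  ⟶  SIS  (L0)  txn=∅  M[L0]=15
step 12: P0: store L0 := 26  ⟶  MII  (L0)  txn=BusUpgr  M[L0]=15
step 13: P0: store L0 := 10  ⟶  MII  (L0)  txn=∅  M[L0]=15
step 14: P1: load  L1  ⟶  ISS  (L1)  txn=BusRd+Flush  M[L1]=55
step 15: P1: load  L1  ⟶  ISS  (L1)  txn=∅  M[L1]=55
step 16: P1: store L1 := 93  ⟶  IMI  (L1)  txn=BusUpgr  M[L1]=55
step 17: P0: load  L0  ⟶  MII  (L0)  txn=∅  M[L0]=15
step 18: P0: store L0 := 25  ⟶  MII  (L0)  txn=∅  M[L0]=15
step 19: P2: load  L0  ⟶  SIS  (L0)  txn=BusRd+Flush  M[L0]=25
step 20: P1: load  L1  ⟶  IMI  (L1)  txn=∅  M[L1]=55
step 21: P0: load  L0  ⟶  SIS  (L0)  txn=∅  M[L0]=25
step 22: P0: load  L0  ⟶  SIS  (L0)  txn=∅  M[L0]=25
step 23: P1: load  L0  ⟶  SSS  (L0)  txn=BusRd  M[L0]=25
step 24: P1: load  L1  ⟶  IMI  (L1)  txn=∅  M[L1]=55
step 25: P1: store L0 := 54  ⟶  IMI  (L0)  txn=BusUpgr  M[L0]=25
step 26: P2: store L1 := 34  ⟶  IIM  (L1)  txn=BusRdX+Flush  M[L1]=93
step 27: P0: store L0 := 10  ⟶  MII  (L0)  txn=BusRdX+Flush  M[L0]=54
step 28: P2: store L1 := 69  ⟶  IIM  (L1)  txn=∅  M[L1]=93
step 29: P1: load  L1  ⟶  ISS  (L1)  txn=BusRd+Flush  M[L1]=69

memory[L0] = 54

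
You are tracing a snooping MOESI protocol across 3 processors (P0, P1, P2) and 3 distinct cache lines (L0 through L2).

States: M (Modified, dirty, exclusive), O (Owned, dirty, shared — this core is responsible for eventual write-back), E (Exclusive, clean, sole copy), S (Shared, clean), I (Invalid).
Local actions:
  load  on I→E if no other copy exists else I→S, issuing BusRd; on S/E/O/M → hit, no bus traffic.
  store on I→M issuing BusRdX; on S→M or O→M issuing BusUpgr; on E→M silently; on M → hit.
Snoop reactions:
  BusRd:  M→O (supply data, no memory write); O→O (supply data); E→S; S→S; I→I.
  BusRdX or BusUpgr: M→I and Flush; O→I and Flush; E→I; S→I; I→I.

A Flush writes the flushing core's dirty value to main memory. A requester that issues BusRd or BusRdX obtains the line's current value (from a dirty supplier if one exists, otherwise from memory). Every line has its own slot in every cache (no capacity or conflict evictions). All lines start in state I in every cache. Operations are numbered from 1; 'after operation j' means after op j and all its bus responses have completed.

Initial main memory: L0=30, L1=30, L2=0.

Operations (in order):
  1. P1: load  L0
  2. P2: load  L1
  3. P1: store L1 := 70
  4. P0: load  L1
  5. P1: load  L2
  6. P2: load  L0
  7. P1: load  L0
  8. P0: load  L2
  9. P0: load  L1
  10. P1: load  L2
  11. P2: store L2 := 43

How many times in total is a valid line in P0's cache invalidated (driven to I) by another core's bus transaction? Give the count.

1. P1: load  L0  bus=[BusRd]  L0: P0=I P1=E P2=I  mem[L0]=30
2. P2: load  L1  bus=[BusRd]  L1: P0=I P1=I P2=E  mem[L1]=30
3. P1: store L1 := 70  bus=[BusRdX]  L1: P0=I P1=M P2=I  mem[L1]=30
4. P0: load  L1  bus=[BusRd]  L1: P0=S P1=O P2=I  mem[L1]=30
5. P1: load  L2  bus=[BusRd]  L2: P0=I P1=E P2=I  mem[L2]=0
6. P2: load  L0  bus=[BusRd]  L0: P0=I P1=S P2=S  mem[L0]=30
7. P1: load  L0  bus=[-]  L0: P0=I P1=S P2=S  mem[L0]=30
8. P0: load  L2  bus=[BusRd]  L2: P0=S P1=S P2=I  mem[L2]=0
9. P0: load  L1  bus=[-]  L1: P0=S P1=O P2=I  mem[L1]=30
10. P1: load  L2  bus=[-]  L2: P0=S P1=S P2=I  mem[L2]=0
11. P2: store L2 := 43  bus=[BusRdX]  L2: P0=I P1=I P2=M  mem[L2]=0

invalidations = 1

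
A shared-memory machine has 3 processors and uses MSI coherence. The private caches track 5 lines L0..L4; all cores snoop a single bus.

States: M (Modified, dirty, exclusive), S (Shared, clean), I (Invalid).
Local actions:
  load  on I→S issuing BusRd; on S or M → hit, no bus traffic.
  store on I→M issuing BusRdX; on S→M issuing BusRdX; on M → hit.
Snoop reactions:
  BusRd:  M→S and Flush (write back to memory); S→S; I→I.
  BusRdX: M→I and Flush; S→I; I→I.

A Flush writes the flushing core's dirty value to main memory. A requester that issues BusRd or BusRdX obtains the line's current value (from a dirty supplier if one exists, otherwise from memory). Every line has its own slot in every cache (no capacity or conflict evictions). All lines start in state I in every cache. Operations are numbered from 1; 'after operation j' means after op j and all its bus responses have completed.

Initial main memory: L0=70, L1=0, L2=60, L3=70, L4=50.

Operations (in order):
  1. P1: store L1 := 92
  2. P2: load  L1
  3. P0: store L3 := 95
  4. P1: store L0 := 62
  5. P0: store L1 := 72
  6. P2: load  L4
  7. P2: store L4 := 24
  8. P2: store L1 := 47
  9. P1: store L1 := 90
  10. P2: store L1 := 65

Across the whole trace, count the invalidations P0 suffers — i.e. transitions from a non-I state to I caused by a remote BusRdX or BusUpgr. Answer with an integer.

step 1: P1: store L1 := 92  ⟶  IMI  (L1)  txn=BusRdX  M[L1]=0
step 2: P2: load  L1  ⟶  ISS  (L1)  txn=BusRd+Flush  M[L1]=92
step 3: P0: store L3 := 95  ⟶  MII  (L3)  txn=BusRdX  M[L3]=70
step 4: P1: store L0 := 62  ⟶  IMI  (L0)  txn=BusRdX  M[L0]=70
step 5: P0: store L1 := 72  ⟶  MII  (L1)  txn=BusRdX  M[L1]=92
step 6: P2: load  L4  ⟶  IIS  (L4)  txn=BusRd  M[L4]=50
step 7: P2: store L4 := 24  ⟶  IIM  (L4)  txn=BusRdX  M[L4]=50
step 8: P2: store L1 := 47  ⟶  IIM  (L1)  txn=BusRdX+Flush  M[L1]=72
step 9: P1: store L1 := 90  ⟶  IMI  (L1)  txn=BusRdX+Flush  M[L1]=47
step 10: P2: store L1 := 65  ⟶  IIM  (L1)  txn=BusRdX+Flush  M[L1]=90

invalidations = 1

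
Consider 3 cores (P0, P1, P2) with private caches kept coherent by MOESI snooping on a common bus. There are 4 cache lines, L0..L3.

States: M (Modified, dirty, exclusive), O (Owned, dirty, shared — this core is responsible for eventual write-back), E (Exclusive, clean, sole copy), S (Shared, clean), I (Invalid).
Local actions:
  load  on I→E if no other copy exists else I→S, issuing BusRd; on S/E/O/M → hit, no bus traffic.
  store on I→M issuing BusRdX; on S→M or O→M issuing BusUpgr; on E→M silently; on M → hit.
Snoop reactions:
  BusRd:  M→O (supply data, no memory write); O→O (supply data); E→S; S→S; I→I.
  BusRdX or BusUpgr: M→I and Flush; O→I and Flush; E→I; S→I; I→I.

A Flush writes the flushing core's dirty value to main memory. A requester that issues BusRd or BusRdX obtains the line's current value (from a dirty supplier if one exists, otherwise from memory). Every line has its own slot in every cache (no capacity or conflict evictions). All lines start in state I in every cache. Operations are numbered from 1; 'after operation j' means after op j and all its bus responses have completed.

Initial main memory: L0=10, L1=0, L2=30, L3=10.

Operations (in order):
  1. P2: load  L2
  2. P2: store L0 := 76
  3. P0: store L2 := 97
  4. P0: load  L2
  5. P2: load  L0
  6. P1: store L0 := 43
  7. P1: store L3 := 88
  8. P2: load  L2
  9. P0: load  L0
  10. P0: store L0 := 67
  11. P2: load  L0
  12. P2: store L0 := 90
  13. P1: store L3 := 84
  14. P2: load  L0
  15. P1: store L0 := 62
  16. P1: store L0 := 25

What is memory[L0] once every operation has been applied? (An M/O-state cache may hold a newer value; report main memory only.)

[1] P2: load  L2 | P0:I, P1:I, P2:E(30) | bus: BusRd
[2] P2: store L0 := 76 | P0:I, P1:I, P2:M(76) | bus: BusRdX
[3] P0: store L2 := 97 | P0:M(97), P1:I, P2:I | bus: BusRdX
[4] P0: load  L2 | P0:M(97), P1:I, P2:I | bus: none
[5] P2: load  L0 | P0:I, P1:I, P2:M(76) | bus: none
[6] P1: store L0 := 43 | P0:I, P1:M(43), P2:I | bus: BusRdX,Flush
[7] P1: store L3 := 88 | P0:I, P1:M(88), P2:I | bus: BusRdX
[8] P2: load  L2 | P0:O(97), P1:I, P2:S(97) | bus: BusRd
[9] P0: load  L0 | P0:S(43), P1:O(43), P2:I | bus: BusRd
[10] P0: store L0 := 67 | P0:M(67), P1:I, P2:I | bus: BusUpgr,Flush
[11] P2: load  L0 | P0:O(67), P1:I, P2:S(67) | bus: BusRd
[12] P2: store L0 := 90 | P0:I, P1:I, P2:M(90) | bus: BusUpgr,Flush
[13] P1: store L3 := 84 | P0:I, P1:M(84), P2:I | bus: none
[14] P2: load  L0 | P0:I, P1:I, P2:M(90) | bus: none
[15] P1: store L0 := 62 | P0:I, P1:M(62), P2:I | bus: BusRdX,Flush
[16] P1: store L0 := 25 | P0:I, P1:M(25), P2:I | bus: none

memory[L0] = 90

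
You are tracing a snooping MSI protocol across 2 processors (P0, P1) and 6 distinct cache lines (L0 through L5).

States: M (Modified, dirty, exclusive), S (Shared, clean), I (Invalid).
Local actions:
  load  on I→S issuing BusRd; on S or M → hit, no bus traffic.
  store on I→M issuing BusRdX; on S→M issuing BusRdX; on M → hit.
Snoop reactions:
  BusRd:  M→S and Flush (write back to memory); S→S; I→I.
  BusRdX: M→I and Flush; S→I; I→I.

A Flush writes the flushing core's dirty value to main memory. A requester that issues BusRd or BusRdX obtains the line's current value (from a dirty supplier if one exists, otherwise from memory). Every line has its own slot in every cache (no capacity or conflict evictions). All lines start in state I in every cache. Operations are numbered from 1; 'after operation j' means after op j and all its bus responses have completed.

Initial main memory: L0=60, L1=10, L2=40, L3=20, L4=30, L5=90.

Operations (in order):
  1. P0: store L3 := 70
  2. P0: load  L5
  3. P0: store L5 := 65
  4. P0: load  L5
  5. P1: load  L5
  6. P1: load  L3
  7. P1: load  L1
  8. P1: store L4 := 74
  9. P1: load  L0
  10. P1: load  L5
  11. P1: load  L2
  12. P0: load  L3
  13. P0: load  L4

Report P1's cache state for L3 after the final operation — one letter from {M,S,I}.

state = S

1. P0: store L3 := 70  bus=[BusRdX]  L3: P0=M P1=I  mem[L3]=20
2. P0: load  L5  bus=[BusRd]  L5: P0=S P1=I  mem[L5]=90
3. P0: store L5 := 65  bus=[BusRdX]  L5: P0=M P1=I  mem[L5]=90
4. P0: load  L5  bus=[-]  L5: P0=M P1=I  mem[L5]=90
5. P1: load  L5  bus=[BusRd,Flush]  L5: P0=S P1=S  mem[L5]=65
6. P1: load  L3  bus=[BusRd,Flush]  L3: P0=S P1=S  mem[L3]=70
7. P1: load  L1  bus=[BusRd]  L1: P0=I P1=S  mem[L1]=10
8. P1: store L4 := 74  bus=[BusRdX]  L4: P0=I P1=M  mem[L4]=30
9. P1: load  L0  bus=[BusRd]  L0: P0=I P1=S  mem[L0]=60
10. P1: load  L5  bus=[-]  L5: P0=S P1=S  mem[L5]=65
11. P1: load  L2  bus=[BusRd]  L2: P0=I P1=S  mem[L2]=40
12. P0: load  L3  bus=[-]  L3: P0=S P1=S  mem[L3]=70
13. P0: load  L4  bus=[BusRd,Flush]  L4: P0=S P1=S  mem[L4]=74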